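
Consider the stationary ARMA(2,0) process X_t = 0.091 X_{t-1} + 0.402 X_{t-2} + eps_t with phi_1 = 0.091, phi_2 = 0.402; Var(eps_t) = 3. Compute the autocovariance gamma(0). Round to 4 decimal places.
\gamma(0) = 3.6631

Multiply the model equation by X_{t-k} and take expectations. With theta_0 = psi_0 = 1 and psi_j the MA(infinity) weights, this gives
  gamma(k) - sum_i phi_i gamma(k-i) = c_k,
  c_k = sigma^2 * sum_{j=k..q} theta_j psi_{j-k}   (c_k = 0 for k > q),
using gamma(-m) = gamma(m).
Pure AR (q = 0): c_0 = sigma^2 = 3, c_k = 0 for k >= 1.
Equations for k = 0, 1, 2 (AR order 2, c_2 = 0):
  (E0) gamma(0) = phi_1 gamma(1) + phi_2 gamma(2) + c_0
  (E1) gamma(1) = phi_1 gamma(0) + phi_2 gamma(1) + c_1
  (E2) gamma(2) = phi_1 gamma(1) + phi_2 gamma(0)
From (E1): gamma(1) = A gamma(0) + B with
  A = phi_1 / (1 - phi_2) = 0.091 / 0.598 = 0.152174,   B = c_1 / (1 - phi_2) = 0 / 0.598 = 0.
Insert (E2) into (E0): gamma(0) (1 - phi_2^2) = phi_1 (1 + phi_2) gamma(1) + c_0.
  phi_1 (1 + phi_2) = (0.091)(1.402) = 0.127582,   1 - phi_2^2 = 0.838396.
Replace gamma(1) by A gamma(0) + B and collect gamma(0):
  gamma(0) [0.838396 - (0.127582)(0.152174)] = c_0 = 3
  gamma(0) * 0.818981 = 3
  gamma(0) = 3 / 0.818981 = 3.663087.
Therefore gamma(0) = 3.6631 (to 4 decimal places).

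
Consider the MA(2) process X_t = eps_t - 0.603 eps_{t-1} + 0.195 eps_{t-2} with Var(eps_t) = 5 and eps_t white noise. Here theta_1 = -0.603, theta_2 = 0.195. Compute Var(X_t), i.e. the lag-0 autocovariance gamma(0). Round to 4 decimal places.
\gamma(0) = 7.0082

For an MA(q) process X_t = eps_t + sum_i theta_i eps_{t-i} with
Var(eps_t) = sigma^2, the variance is
  gamma(0) = sigma^2 * (1 + sum_i theta_i^2).
  sum_i theta_i^2 = (-0.603)^2 + (0.195)^2 = 0.363609 + 0.038025 = 0.401634.
  gamma(0) = 5 * (1 + 0.401634) = 5 * 1.401634 = 7.00817, which rounds to 7.0082.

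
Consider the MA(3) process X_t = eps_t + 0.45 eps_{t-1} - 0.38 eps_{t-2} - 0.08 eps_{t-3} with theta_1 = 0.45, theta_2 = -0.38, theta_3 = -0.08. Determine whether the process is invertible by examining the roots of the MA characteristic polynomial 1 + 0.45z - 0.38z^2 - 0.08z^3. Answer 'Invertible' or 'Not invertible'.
\text{Invertible}

The MA(q) characteristic polynomial is P(z) = 1 + 0.45z - 0.38z^2 - 0.08z^3.
Invertibility requires all roots to lie outside the unit circle, i.e. |z| > 1 for every root.
Degree 3: look for a simple real root z0 first, then factor out (1 - z/z0) and solve the remaining quadratic.
Testing z0 = -1.25: P(-1.25) = 1 + (0.45)(-1.25) + (-0.38)(-1.25)^2 + (-0.08)(-1.25)^3
  = 1 + (-0.5625) + (-0.59375) + (0.15625) = 0.  So z_0 = -1.25 is a root, |z_0| = 1.25.
Divide out the factor (1 + 0.8 z) = (1 - z/z0) (since 1/z0 = -0.8):
  P(z) = (1 + 0.8 z)(1 + (-0.35) z + (-0.1) z^2)
  [check: z-coef -0.35 - (-0.8) = 0.45; z^2-coef -0.1 - (-0.8)(-0.35) = -0.38; z^3-coef -(-0.8)(-0.1) = -0.08.]
Remaining roots from the quadratic factor 1 + (-0.35) z + (-0.1) z^2:
  Set 1 + (-0.35) z + (-0.1) z^2 = 0, i.e. a z^2 + b z + c = 0 with a = -0.1, b = -0.35, c = 1.
  Discriminant D = b^2 - 4ac = (-0.35)^2 - 4*(-0.1)*1 = 0.1225 - (-0.4) = 0.5225.
  D >= 0, so the roots are real: z = (-b +/- sqrt(D)) / (2a) = (0.35 +/- 0.722842) / (-0.2).
    z_1 = (0.35 + 0.722842) / (-0.2) = -5.3642,   |z_1| = 5.3642.
    z_2 = (0.35 - 0.722842) / (-0.2) = 1.8642,   |z_2| = 1.8642.
Moduli of all roots: 1.2500, 5.3642, 1.8642.
All moduli strictly greater than 1? Yes.
Verdict: Invertible.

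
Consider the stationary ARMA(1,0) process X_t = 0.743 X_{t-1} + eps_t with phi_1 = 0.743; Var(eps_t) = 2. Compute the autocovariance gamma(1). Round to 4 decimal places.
\gamma(1) = 3.3173

Multiply the model equation by X_{t-k} and take expectations. With theta_0 = psi_0 = 1 and psi_j the MA(infinity) weights, this gives
  gamma(k) - sum_i phi_i gamma(k-i) = c_k,
  c_k = sigma^2 * sum_{j=k..q} theta_j psi_{j-k}   (c_k = 0 for k > q),
using gamma(-m) = gamma(m).
Pure AR (q = 0): c_0 = sigma^2 = 2, c_k = 0 for k >= 1.
Equations for k = 0 and k = 1 (AR order 1):
  gamma(0) = phi_1 gamma(1) + c_0
  gamma(1) = phi_1 gamma(0) + c_1
Substituting the second into the first: gamma(0) (1 - phi_1^2) = c_0 + phi_1 c_1, so
  gamma(0) = c_0 / (1 - phi_1^2) = 2 / (1 - (0.743)^2) = 2 / 0.447951 = 4.464774.
  gamma(1) = phi_1 gamma(0) = (0.743)(4.464774) = 3.317327.
Therefore gamma(1) = 3.3173 (to 4 decimal places).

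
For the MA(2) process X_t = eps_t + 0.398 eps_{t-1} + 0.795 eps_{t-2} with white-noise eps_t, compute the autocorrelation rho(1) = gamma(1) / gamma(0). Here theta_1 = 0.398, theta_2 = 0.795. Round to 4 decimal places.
\rho(1) = 0.3990

For an MA(q) process with theta_0 = 1, the autocovariance is
  gamma(k) = sigma^2 * sum_{i=0..q-k} theta_i * theta_{i+k},
and rho(k) = gamma(k) / gamma(0). Sigma^2 cancels.
  numerator   = (1)*(0.398) + (0.398)*(0.795) = 0.71441.
  denominator = (1)^2 + (0.398)^2 + (0.795)^2 = 1.790429.
  rho(1) = 0.71441 / 1.790429 = 0.3990.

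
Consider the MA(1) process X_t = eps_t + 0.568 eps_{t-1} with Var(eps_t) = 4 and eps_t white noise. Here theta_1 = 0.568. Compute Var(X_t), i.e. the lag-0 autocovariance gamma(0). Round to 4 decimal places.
\gamma(0) = 5.2905

For an MA(q) process X_t = eps_t + sum_i theta_i eps_{t-i} with
Var(eps_t) = sigma^2, the variance is
  gamma(0) = sigma^2 * (1 + sum_i theta_i^2).
  sum_i theta_i^2 = (0.568)^2 = 0.322624.
  gamma(0) = 4 * (1 + 0.322624) = 4 * 1.322624 = 5.290496, which rounds to 5.2905.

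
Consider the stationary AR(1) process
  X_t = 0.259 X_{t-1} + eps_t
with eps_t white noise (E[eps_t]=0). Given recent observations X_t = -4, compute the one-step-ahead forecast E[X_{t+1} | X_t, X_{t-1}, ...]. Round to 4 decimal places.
E[X_{t+1} \mid \mathcal F_t] = -1.0360

For an AR(p) model X_t = c + sum_i phi_i X_{t-i} + eps_t, the
one-step-ahead conditional mean is
  E[X_{t+1} | X_t, ...] = c + sum_i phi_i X_{t+1-i}.
Substitute known values:
  E[X_{t+1} | ...] = (0.259) * (-4)
                   = -1.0360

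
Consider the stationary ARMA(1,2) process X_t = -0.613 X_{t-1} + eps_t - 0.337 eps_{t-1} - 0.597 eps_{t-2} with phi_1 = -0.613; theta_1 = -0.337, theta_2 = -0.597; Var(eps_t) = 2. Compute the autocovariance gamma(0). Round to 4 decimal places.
\gamma(0) = 3.8057

Multiply the model equation by X_{t-k} and take expectations. With theta_0 = psi_0 = 1 and psi_j the MA(infinity) weights, this gives
  gamma(k) - sum_i phi_i gamma(k-i) = c_k,
  c_k = sigma^2 * sum_{j=k..q} theta_j psi_{j-k}   (c_k = 0 for k > q),
using gamma(-m) = gamma(m).
psi-weights needed (psi_j = theta_j + sum_i phi_i psi_{j-i}):
  psi_1 = theta_1 + phi_1 = -0.337 + (-0.613) = -0.95
  psi_2 = theta_2 + phi_1 psi_1 = -0.597 + (-0.613)(-0.95) = -0.01465
Right-hand sides:
  c_0 = sigma^2 (1 + theta_1 psi_1 + theta_2 psi_2) = 2 * (1 + (-0.337)(-0.95) + (-0.597)(-0.01465)) = 2 * 1.328896 = 2.657792
  c_1 = sigma^2 (theta_1 + theta_2 psi_1) = 2 * (-0.337 + (-0.597)(-0.95)) = 0.4603
  c_2 = sigma^2 theta_2 = 2 * (-0.597) = -1.194
Equations for k = 0 and k = 1 (AR order 1):
  gamma(0) = phi_1 gamma(1) + c_0
  gamma(1) = phi_1 gamma(0) + c_1
Substituting the second into the first: gamma(0) (1 - phi_1^2) = c_0 + phi_1 c_1, so
  gamma(0) = (c_0 + phi_1 c_1) / (1 - phi_1^2) = (2.657792 + (-0.613)(0.4603)) / (1 - (-0.613)^2) = 2.375628 / 0.624231 = 3.805688.
Therefore gamma(0) = 3.8057 (to 4 decimal places).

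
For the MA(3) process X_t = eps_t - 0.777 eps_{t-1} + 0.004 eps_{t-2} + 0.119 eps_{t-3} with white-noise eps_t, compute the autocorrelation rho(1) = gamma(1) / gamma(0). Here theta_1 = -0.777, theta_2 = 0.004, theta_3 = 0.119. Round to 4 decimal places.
\rho(1) = -0.4819

For an MA(q) process with theta_0 = 1, the autocovariance is
  gamma(k) = sigma^2 * sum_{i=0..q-k} theta_i * theta_{i+k},
and rho(k) = gamma(k) / gamma(0). Sigma^2 cancels.
  numerator   = (1)*(-0.777) + (-0.777)*(0.004) + (0.004)*(0.119) = -0.779632.
  denominator = (1)^2 + (-0.777)^2 + (0.004)^2 + (0.119)^2 = 1.617906.
  rho(1) = -0.779632 / 1.617906 = -0.4819.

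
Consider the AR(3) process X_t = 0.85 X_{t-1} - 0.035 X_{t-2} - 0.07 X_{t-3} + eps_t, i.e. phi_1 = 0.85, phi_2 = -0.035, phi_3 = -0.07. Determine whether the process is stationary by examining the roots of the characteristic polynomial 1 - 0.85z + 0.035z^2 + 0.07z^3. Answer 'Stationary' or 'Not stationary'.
\text{Stationary}

The AR(p) characteristic polynomial is P(z) = 1 - 0.85z + 0.035z^2 + 0.07z^3.
Stationarity requires all roots to lie outside the unit circle, i.e. |z| > 1 for every root.
Degree 3: look for a simple real root z0 first, then factor out (1 - z/z0) and solve the remaining quadratic.
Testing z0 = 2: P(2) = 1 + (-0.85)(2) + (0.035)(2)^2 + (0.07)(2)^3
  = 1 + (-1.7) + (0.14) + (0.56) = 0.  So z_0 = 2 is a root, |z_0| = 2.
Divide out the factor (1 - 0.5 z) = (1 - z/z0) (since 1/z0 = 0.5):
  P(z) = (1 - 0.5 z)(1 + (-0.35) z + (-0.14) z^2)
  [check: z-coef -0.35 - (0.5) = -0.85; z^2-coef -0.14 - (0.5)(-0.35) = 0.035; z^3-coef -(0.5)(-0.14) = 0.07.]
Remaining roots from the quadratic factor 1 + (-0.35) z + (-0.14) z^2:
  Set 1 + (-0.35) z + (-0.14) z^2 = 0, i.e. a z^2 + b z + c = 0 with a = -0.14, b = -0.35, c = 1.
  Discriminant D = b^2 - 4ac = (-0.35)^2 - 4*(-0.14)*1 = 0.1225 - (-0.56) = 0.6825.
  D >= 0, so the roots are real: z = (-b +/- sqrt(D)) / (2a) = (0.35 +/- 0.826136) / (-0.28).
    z_1 = (0.35 + 0.826136) / (-0.28) = -4.2005,   |z_1| = 4.2005.
    z_2 = (0.35 - 0.826136) / (-0.28) = 1.7005,   |z_2| = 1.7005.
Moduli of all roots: 2.0000, 4.2005, 1.7005.
All moduli strictly greater than 1? Yes.
Verdict: Stationary.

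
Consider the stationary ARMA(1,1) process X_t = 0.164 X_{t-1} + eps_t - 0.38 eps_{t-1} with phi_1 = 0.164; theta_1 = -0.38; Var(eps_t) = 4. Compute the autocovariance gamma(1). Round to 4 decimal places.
\gamma(1) = -0.8325

Multiply the model equation by X_{t-k} and take expectations. With theta_0 = psi_0 = 1 and psi_j the MA(infinity) weights, this gives
  gamma(k) - sum_i phi_i gamma(k-i) = c_k,
  c_k = sigma^2 * sum_{j=k..q} theta_j psi_{j-k}   (c_k = 0 for k > q),
using gamma(-m) = gamma(m).
psi-weights needed (psi_j = theta_j + sum_i phi_i psi_{j-i}):
  psi_1 = theta_1 + phi_1 = -0.38 + (0.164) = -0.216
Right-hand sides:
  c_0 = sigma^2 (1 + theta_1 psi_1) = 4 * (1 + (-0.38)(-0.216)) = 4 * 1.08208 = 4.32832
  c_1 = sigma^2 theta_1 = 4 * (-0.38) = -1.52
  c_2 = 0
Equations for k = 0 and k = 1 (AR order 1):
  gamma(0) = phi_1 gamma(1) + c_0
  gamma(1) = phi_1 gamma(0) + c_1
Substituting the second into the first: gamma(0) (1 - phi_1^2) = c_0 + phi_1 c_1, so
  gamma(0) = (c_0 + phi_1 c_1) / (1 - phi_1^2) = (4.32832 + (0.164)(-1.52)) / (1 - (0.164)^2) = 4.07904 / 0.973104 = 4.191782.
  gamma(1) = phi_1 gamma(0) + c_1 = (0.164)(4.191782) + (-1.52) = -0.832548.
Therefore gamma(1) = -0.8325 (to 4 decimal places).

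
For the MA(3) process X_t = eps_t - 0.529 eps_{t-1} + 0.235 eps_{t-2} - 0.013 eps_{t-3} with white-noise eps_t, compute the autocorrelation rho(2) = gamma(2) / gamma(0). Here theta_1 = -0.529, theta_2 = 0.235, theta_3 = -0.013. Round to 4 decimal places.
\rho(2) = 0.1811

For an MA(q) process with theta_0 = 1, the autocovariance is
  gamma(k) = sigma^2 * sum_{i=0..q-k} theta_i * theta_{i+k},
and rho(k) = gamma(k) / gamma(0). Sigma^2 cancels.
  numerator   = (1)*(0.235) + (-0.529)*(-0.013) = 0.241877.
  denominator = (1)^2 + (-0.529)^2 + (0.235)^2 + (-0.013)^2 = 1.335235.
  rho(2) = 0.241877 / 1.335235 = 0.1811.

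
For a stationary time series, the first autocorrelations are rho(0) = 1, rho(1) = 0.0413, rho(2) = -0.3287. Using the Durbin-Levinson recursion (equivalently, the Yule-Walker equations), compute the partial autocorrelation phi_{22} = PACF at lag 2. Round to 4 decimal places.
\phi_{22} = -0.3310

The PACF at lag k is phi_{kk}, the last component of the solution
to the Yule-Walker system G_k phi = r_k where
  (G_k)_{ij} = rho(|i - j|), (r_k)_i = rho(i), i,j = 1..k.
Equivalently, Durbin-Levinson gives phi_{kk} iteratively:
  phi_{11} = rho(1)
  phi_{kk} = [rho(k) - sum_{j=1..k-1} phi_{k-1,j} rho(k-j)]
            / [1 - sum_{j=1..k-1} phi_{k-1,j} rho(j)],
  phi_{k,j} = phi_{k-1,j} - phi_{kk} phi_{k-1,k-j},  j = 1..k-1.
Step k = 1:
  phi_11 = rho(1) = 0.0413.
Step k = 2:
  phi_22 = [rho(2) - phi_11 rho(1)] / [1 - phi_11 rho(1)] = [-0.3287 - (0.0413)(0.0413)] / [1 - (0.0413)(0.0413)]
         = -0.33040569 / 0.99829431 = -0.331.
Therefore phi_{22} = -0.3310.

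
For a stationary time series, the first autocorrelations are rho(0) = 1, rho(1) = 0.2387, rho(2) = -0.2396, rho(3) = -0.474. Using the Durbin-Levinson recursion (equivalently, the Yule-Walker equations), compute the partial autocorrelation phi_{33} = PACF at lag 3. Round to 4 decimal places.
\phi_{33} = -0.3810

The PACF at lag k is phi_{kk}, the last component of the solution
to the Yule-Walker system G_k phi = r_k where
  (G_k)_{ij} = rho(|i - j|), (r_k)_i = rho(i), i,j = 1..k.
Equivalently, Durbin-Levinson gives phi_{kk} iteratively:
  phi_{11} = rho(1)
  phi_{kk} = [rho(k) - sum_{j=1..k-1} phi_{k-1,j} rho(k-j)]
            / [1 - sum_{j=1..k-1} phi_{k-1,j} rho(j)],
  phi_{k,j} = phi_{k-1,j} - phi_{kk} phi_{k-1,k-j},  j = 1..k-1.
Step k = 1:
  phi_11 = rho(1) = 0.2387.
Step k = 2:
  phi_22 = [rho(2) - phi_11 rho(1)] / [1 - phi_11 rho(1)] = [-0.2396 - (0.2387)(0.2387)] / [1 - (0.2387)(0.2387)]
         = -0.29657769 / 0.94302231 = -0.314497.
  Update: phi_21 = phi_11 - phi_22 phi_11 = 0.2387 - (-0.314497)(0.2387) = 0.31377.
Step k = 3:
  phi_33 = [rho(3) - phi_21 rho(2) - phi_22 rho(1)] / [1 - phi_21 rho(1) - phi_22 rho(2)]
    numerator   = -0.474 - (0.31377)(-0.2396) - (-0.314497)(0.2387) = -0.32375017
    denominator = 1 - (0.31377)(0.2387) - (-0.314497)(-0.2396) = 0.84974952
  phi_33 = -0.32375017 / 0.84974952 = -0.381.
Therefore phi_{33} = -0.3810.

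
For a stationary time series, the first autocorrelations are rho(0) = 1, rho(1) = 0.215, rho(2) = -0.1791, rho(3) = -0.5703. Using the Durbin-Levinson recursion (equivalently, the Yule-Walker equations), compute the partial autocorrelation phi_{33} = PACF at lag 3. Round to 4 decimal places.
\phi_{33} = -0.5240

The PACF at lag k is phi_{kk}, the last component of the solution
to the Yule-Walker system G_k phi = r_k where
  (G_k)_{ij} = rho(|i - j|), (r_k)_i = rho(i), i,j = 1..k.
Equivalently, Durbin-Levinson gives phi_{kk} iteratively:
  phi_{11} = rho(1)
  phi_{kk} = [rho(k) - sum_{j=1..k-1} phi_{k-1,j} rho(k-j)]
            / [1 - sum_{j=1..k-1} phi_{k-1,j} rho(j)],
  phi_{k,j} = phi_{k-1,j} - phi_{kk} phi_{k-1,k-j},  j = 1..k-1.
Step k = 1:
  phi_11 = rho(1) = 0.215.
Step k = 2:
  phi_22 = [rho(2) - phi_11 rho(1)] / [1 - phi_11 rho(1)] = [-0.1791 - (0.215)(0.215)] / [1 - (0.215)(0.215)]
         = -0.225325 / 0.953775 = -0.236245.
  Update: phi_21 = phi_11 - phi_22 phi_11 = 0.215 - (-0.236245)(0.215) = 0.265793.
Step k = 3:
  phi_33 = [rho(3) - phi_21 rho(2) - phi_22 rho(1)] / [1 - phi_21 rho(1) - phi_22 rho(2)]
    numerator   = -0.5703 - (0.265793)(-0.1791) - (-0.236245)(0.215) = -0.47190374
    denominator = 1 - (0.265793)(0.215) - (-0.236245)(-0.1791) = 0.90054299
  phi_33 = -0.47190374 / 0.90054299 = -0.524.
Therefore phi_{33} = -0.5240.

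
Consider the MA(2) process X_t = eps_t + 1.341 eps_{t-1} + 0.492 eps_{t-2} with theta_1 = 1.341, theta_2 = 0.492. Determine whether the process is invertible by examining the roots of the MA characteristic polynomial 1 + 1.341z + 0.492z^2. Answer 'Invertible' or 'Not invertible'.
\text{Invertible}

The MA(q) characteristic polynomial is P(z) = 1 + 1.341z + 0.492z^2.
Invertibility requires all roots to lie outside the unit circle, i.e. |z| > 1 for every root.
Set 1 + (1.341) z + (0.492) z^2 = 0, i.e. a z^2 + b z + c = 0 with a = 0.492, b = 1.341, c = 1.
Discriminant D = b^2 - 4ac = (1.341)^2 - 4*(0.492)*1 = 1.798281 - (1.968) = -0.169719.
D < 0, so the roots are the complex-conjugate pair z = (-b +/- i sqrt(-D)) / (2a) = -1.3628 +/- 0.4187i.
For a conjugate pair |z|^2 = z * conj(z) = (product of roots) = c/a = 1/(0.492) = 2.03252, so |z| = sqrt(2.03252) = 1.4257 for both roots.
Moduli of all roots: 1.4257, 1.4257.
All moduli strictly greater than 1? Yes.
Verdict: Invertible.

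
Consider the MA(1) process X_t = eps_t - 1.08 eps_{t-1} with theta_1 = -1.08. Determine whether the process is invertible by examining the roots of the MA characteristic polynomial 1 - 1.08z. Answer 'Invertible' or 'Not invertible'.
\text{Not invertible}

The MA(q) characteristic polynomial is P(z) = 1 - 1.08z.
Invertibility requires all roots to lie outside the unit circle, i.e. |z| > 1 for every root.
This is linear in z: 1 + (-1.08) z = 0  =>  z = -1/(-1.08) = 0.925926,  |z| = 0.925926.
Moduli of all roots: 0.9259.
All moduli strictly greater than 1? No.
Verdict: Not invertible.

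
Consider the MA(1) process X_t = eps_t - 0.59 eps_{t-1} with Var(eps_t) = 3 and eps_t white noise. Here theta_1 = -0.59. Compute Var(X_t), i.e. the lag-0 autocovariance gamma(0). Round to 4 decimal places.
\gamma(0) = 4.0443

For an MA(q) process X_t = eps_t + sum_i theta_i eps_{t-i} with
Var(eps_t) = sigma^2, the variance is
  gamma(0) = sigma^2 * (1 + sum_i theta_i^2).
  sum_i theta_i^2 = (-0.59)^2 = 0.3481.
  gamma(0) = 3 * (1 + 0.3481) = 3 * 1.3481 = 4.0443.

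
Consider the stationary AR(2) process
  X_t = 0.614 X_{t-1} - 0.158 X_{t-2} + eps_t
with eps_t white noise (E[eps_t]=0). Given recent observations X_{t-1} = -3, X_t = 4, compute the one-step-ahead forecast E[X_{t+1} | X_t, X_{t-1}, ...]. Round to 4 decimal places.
E[X_{t+1} \mid \mathcal F_t] = 2.9300

For an AR(p) model X_t = c + sum_i phi_i X_{t-i} + eps_t, the
one-step-ahead conditional mean is
  E[X_{t+1} | X_t, ...] = c + sum_i phi_i X_{t+1-i}.
Substitute known values:
  E[X_{t+1} | ...] = (0.614) * (4) + (-0.158) * (-3)
                   = 2.9300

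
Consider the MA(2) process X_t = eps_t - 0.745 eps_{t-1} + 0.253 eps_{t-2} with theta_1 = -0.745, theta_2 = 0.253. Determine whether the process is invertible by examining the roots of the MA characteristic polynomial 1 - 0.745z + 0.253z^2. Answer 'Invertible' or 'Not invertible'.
\text{Invertible}

The MA(q) characteristic polynomial is P(z) = 1 - 0.745z + 0.253z^2.
Invertibility requires all roots to lie outside the unit circle, i.e. |z| > 1 for every root.
Set 1 + (-0.745) z + (0.253) z^2 = 0, i.e. a z^2 + b z + c = 0 with a = 0.253, b = -0.745, c = 1.
Discriminant D = b^2 - 4ac = (-0.745)^2 - 4*(0.253)*1 = 0.555025 - (1.012) = -0.456975.
D < 0, so the roots are the complex-conjugate pair z = (-b +/- i sqrt(-D)) / (2a) = 1.4723 +/- 1.336i.
For a conjugate pair |z|^2 = z * conj(z) = (product of roots) = c/a = 1/(0.253) = 3.952569, so |z| = sqrt(3.952569) = 1.9881 for both roots.
Moduli of all roots: 1.9881, 1.9881.
All moduli strictly greater than 1? Yes.
Verdict: Invertible.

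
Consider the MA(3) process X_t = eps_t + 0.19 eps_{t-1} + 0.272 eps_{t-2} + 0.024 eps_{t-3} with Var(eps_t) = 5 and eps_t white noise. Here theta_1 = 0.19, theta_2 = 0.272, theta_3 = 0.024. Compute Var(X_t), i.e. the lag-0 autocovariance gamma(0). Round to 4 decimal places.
\gamma(0) = 5.5533

For an MA(q) process X_t = eps_t + sum_i theta_i eps_{t-i} with
Var(eps_t) = sigma^2, the variance is
  gamma(0) = sigma^2 * (1 + sum_i theta_i^2).
  sum_i theta_i^2 = (0.19)^2 + (0.272)^2 + (0.024)^2 = 0.0361 + 0.073984 + 0.000576 = 0.11066.
  gamma(0) = 5 * (1 + 0.11066) = 5 * 1.11066 = 5.5533.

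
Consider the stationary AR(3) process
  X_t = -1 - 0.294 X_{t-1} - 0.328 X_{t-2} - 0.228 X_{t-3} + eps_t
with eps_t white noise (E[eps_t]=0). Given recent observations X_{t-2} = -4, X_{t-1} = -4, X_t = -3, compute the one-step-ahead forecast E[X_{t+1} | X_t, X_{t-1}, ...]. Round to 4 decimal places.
E[X_{t+1} \mid \mathcal F_t] = 2.1060

For an AR(p) model X_t = c + sum_i phi_i X_{t-i} + eps_t, the
one-step-ahead conditional mean is
  E[X_{t+1} | X_t, ...] = c + sum_i phi_i X_{t+1-i}.
Substitute known values:
  E[X_{t+1} | ...] = -1 + (-0.294) * (-3) + (-0.328) * (-4) + (-0.228) * (-4)
                   = 2.1060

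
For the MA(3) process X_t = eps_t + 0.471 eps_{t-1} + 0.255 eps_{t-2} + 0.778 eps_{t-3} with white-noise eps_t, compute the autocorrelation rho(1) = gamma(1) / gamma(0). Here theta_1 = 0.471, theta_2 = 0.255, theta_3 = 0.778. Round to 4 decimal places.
\rho(1) = 0.4172

For an MA(q) process with theta_0 = 1, the autocovariance is
  gamma(k) = sigma^2 * sum_{i=0..q-k} theta_i * theta_{i+k},
and rho(k) = gamma(k) / gamma(0). Sigma^2 cancels.
  numerator   = (1)*(0.471) + (0.471)*(0.255) + (0.255)*(0.778) = 0.789495.
  denominator = (1)^2 + (0.471)^2 + (0.255)^2 + (0.778)^2 = 1.89215.
  rho(1) = 0.789495 / 1.89215 = 0.4172.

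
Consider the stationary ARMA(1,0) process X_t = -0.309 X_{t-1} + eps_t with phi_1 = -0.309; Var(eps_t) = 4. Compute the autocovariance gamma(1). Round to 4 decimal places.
\gamma(1) = -1.3665

Multiply the model equation by X_{t-k} and take expectations. With theta_0 = psi_0 = 1 and psi_j the MA(infinity) weights, this gives
  gamma(k) - sum_i phi_i gamma(k-i) = c_k,
  c_k = sigma^2 * sum_{j=k..q} theta_j psi_{j-k}   (c_k = 0 for k > q),
using gamma(-m) = gamma(m).
Pure AR (q = 0): c_0 = sigma^2 = 4, c_k = 0 for k >= 1.
Equations for k = 0 and k = 1 (AR order 1):
  gamma(0) = phi_1 gamma(1) + c_0
  gamma(1) = phi_1 gamma(0) + c_1
Substituting the second into the first: gamma(0) (1 - phi_1^2) = c_0 + phi_1 c_1, so
  gamma(0) = c_0 / (1 - phi_1^2) = 4 / (1 - (-0.309)^2) = 4 / 0.904519 = 4.42224.
  gamma(1) = phi_1 gamma(0) = (-0.309)(4.42224) = -1.366472.
Therefore gamma(1) = -1.3665 (to 4 decimal places).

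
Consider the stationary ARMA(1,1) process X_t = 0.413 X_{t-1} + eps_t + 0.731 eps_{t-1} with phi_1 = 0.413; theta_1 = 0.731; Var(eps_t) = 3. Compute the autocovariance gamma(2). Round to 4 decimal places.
\gamma(2) = 2.2248

Multiply the model equation by X_{t-k} and take expectations. With theta_0 = psi_0 = 1 and psi_j the MA(infinity) weights, this gives
  gamma(k) - sum_i phi_i gamma(k-i) = c_k,
  c_k = sigma^2 * sum_{j=k..q} theta_j psi_{j-k}   (c_k = 0 for k > q),
using gamma(-m) = gamma(m).
psi-weights needed (psi_j = theta_j + sum_i phi_i psi_{j-i}):
  psi_1 = theta_1 + phi_1 = 0.731 + (0.413) = 1.144
Right-hand sides:
  c_0 = sigma^2 (1 + theta_1 psi_1) = 3 * (1 + (0.731)(1.144)) = 3 * 1.836264 = 5.508792
  c_1 = sigma^2 theta_1 = 3 * (0.731) = 2.193
  c_2 = 0
Equations for k = 0 and k = 1 (AR order 1):
  gamma(0) = phi_1 gamma(1) + c_0
  gamma(1) = phi_1 gamma(0) + c_1
Substituting the second into the first: gamma(0) (1 - phi_1^2) = c_0 + phi_1 c_1, so
  gamma(0) = (c_0 + phi_1 c_1) / (1 - phi_1^2) = (5.508792 + (0.413)(2.193)) / (1 - (0.413)^2) = 6.414501 / 0.829431 = 7.733616.
  gamma(1) = phi_1 gamma(0) + c_1 = (0.413)(7.733616) + (2.193) = 5.386983.
For k = 2 (> q): gamma(2) = phi_1 gamma(1) = (0.413)(5.386983) = 2.224824.
Therefore gamma(2) = 2.2248 (to 4 decimal places).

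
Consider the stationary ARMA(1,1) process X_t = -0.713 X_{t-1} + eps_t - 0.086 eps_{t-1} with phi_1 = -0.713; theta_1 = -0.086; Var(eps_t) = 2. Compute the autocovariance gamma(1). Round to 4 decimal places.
\gamma(1) = -3.4497

Multiply the model equation by X_{t-k} and take expectations. With theta_0 = psi_0 = 1 and psi_j the MA(infinity) weights, this gives
  gamma(k) - sum_i phi_i gamma(k-i) = c_k,
  c_k = sigma^2 * sum_{j=k..q} theta_j psi_{j-k}   (c_k = 0 for k > q),
using gamma(-m) = gamma(m).
psi-weights needed (psi_j = theta_j + sum_i phi_i psi_{j-i}):
  psi_1 = theta_1 + phi_1 = -0.086 + (-0.713) = -0.799
Right-hand sides:
  c_0 = sigma^2 (1 + theta_1 psi_1) = 2 * (1 + (-0.086)(-0.799)) = 2 * 1.068714 = 2.137428
  c_1 = sigma^2 theta_1 = 2 * (-0.086) = -0.172
  c_2 = 0
Equations for k = 0 and k = 1 (AR order 1):
  gamma(0) = phi_1 gamma(1) + c_0
  gamma(1) = phi_1 gamma(0) + c_1
Substituting the second into the first: gamma(0) (1 - phi_1^2) = c_0 + phi_1 c_1, so
  gamma(0) = (c_0 + phi_1 c_1) / (1 - phi_1^2) = (2.137428 + (-0.713)(-0.172)) / (1 - (-0.713)^2) = 2.260064 / 0.491631 = 4.597074.
  gamma(1) = phi_1 gamma(0) + c_1 = (-0.713)(4.597074) + (-0.172) = -3.449714.
Therefore gamma(1) = -3.4497 (to 4 decimal places).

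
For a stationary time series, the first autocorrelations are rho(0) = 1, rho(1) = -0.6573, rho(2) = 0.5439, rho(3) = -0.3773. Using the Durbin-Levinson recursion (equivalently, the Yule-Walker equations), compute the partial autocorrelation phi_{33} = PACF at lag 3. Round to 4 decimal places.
\phi_{33} = 0.0719

The PACF at lag k is phi_{kk}, the last component of the solution
to the Yule-Walker system G_k phi = r_k where
  (G_k)_{ij} = rho(|i - j|), (r_k)_i = rho(i), i,j = 1..k.
Equivalently, Durbin-Levinson gives phi_{kk} iteratively:
  phi_{11} = rho(1)
  phi_{kk} = [rho(k) - sum_{j=1..k-1} phi_{k-1,j} rho(k-j)]
            / [1 - sum_{j=1..k-1} phi_{k-1,j} rho(j)],
  phi_{k,j} = phi_{k-1,j} - phi_{kk} phi_{k-1,k-j},  j = 1..k-1.
Step k = 1:
  phi_11 = rho(1) = -0.6573.
Step k = 2:
  phi_22 = [rho(2) - phi_11 rho(1)] / [1 - phi_11 rho(1)] = [0.5439 - (-0.6573)(-0.6573)] / [1 - (-0.6573)(-0.6573)]
         = 0.11185671 / 0.56795671 = 0.196946.
  Update: phi_21 = phi_11 - phi_22 phi_11 = -0.6573 - (0.196946)(-0.6573) = -0.527848.
Step k = 3:
  phi_33 = [rho(3) - phi_21 rho(2) - phi_22 rho(1)] / [1 - phi_21 rho(1) - phi_22 rho(2)]
    numerator   = -0.3773 - (-0.527848)(0.5439) - (0.196946)(-0.6573) = 0.03924875
    denominator = 1 - (-0.527848)(-0.6573) - (0.196946)(0.5439) = 0.545927
  phi_33 = 0.03924875 / 0.545927 = 0.0719.
Therefore phi_{33} = 0.0719.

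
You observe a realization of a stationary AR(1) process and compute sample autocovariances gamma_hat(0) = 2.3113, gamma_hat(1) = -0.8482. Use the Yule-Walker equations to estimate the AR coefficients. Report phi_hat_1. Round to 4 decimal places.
\hat\phi_{1} = -0.3670

The Yule-Walker equations for an AR(p) process read, in matrix form,
  Gamma_p phi = r_p,   with   (Gamma_p)_{ij} = gamma(|i - j|),
                       (r_p)_i = gamma(i),   i,j = 1..p.
Substitute the sample gammas (Toeplitz matrix and right-hand side of size 1):
  Gamma_p = [[2.3113]]
  r_p     = [-0.8482]
With p = 1 this is the single equation gamma(0) phi_1 = gamma(1):
  phi_hat_1 = gamma(1) / gamma(0) = -0.8482 / 2.3113 = -0.3670.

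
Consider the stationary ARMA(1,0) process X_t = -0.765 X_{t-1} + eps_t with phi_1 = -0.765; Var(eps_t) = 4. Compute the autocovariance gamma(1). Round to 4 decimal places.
\gamma(1) = -7.3775

Multiply the model equation by X_{t-k} and take expectations. With theta_0 = psi_0 = 1 and psi_j the MA(infinity) weights, this gives
  gamma(k) - sum_i phi_i gamma(k-i) = c_k,
  c_k = sigma^2 * sum_{j=k..q} theta_j psi_{j-k}   (c_k = 0 for k > q),
using gamma(-m) = gamma(m).
Pure AR (q = 0): c_0 = sigma^2 = 4, c_k = 0 for k >= 1.
Equations for k = 0 and k = 1 (AR order 1):
  gamma(0) = phi_1 gamma(1) + c_0
  gamma(1) = phi_1 gamma(0) + c_1
Substituting the second into the first: gamma(0) (1 - phi_1^2) = c_0 + phi_1 c_1, so
  gamma(0) = c_0 / (1 - phi_1^2) = 4 / (1 - (-0.765)^2) = 4 / 0.414775 = 9.643783.
  gamma(1) = phi_1 gamma(0) = (-0.765)(9.643783) = -7.377494.
Therefore gamma(1) = -7.3775 (to 4 decimal places).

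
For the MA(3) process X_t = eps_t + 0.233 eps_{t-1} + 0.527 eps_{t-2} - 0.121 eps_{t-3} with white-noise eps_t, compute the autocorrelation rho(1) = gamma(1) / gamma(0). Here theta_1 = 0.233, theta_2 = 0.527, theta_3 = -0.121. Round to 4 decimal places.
\rho(1) = 0.2169

For an MA(q) process with theta_0 = 1, the autocovariance is
  gamma(k) = sigma^2 * sum_{i=0..q-k} theta_i * theta_{i+k},
and rho(k) = gamma(k) / gamma(0). Sigma^2 cancels.
  numerator   = (1)*(0.233) + (0.233)*(0.527) + (0.527)*(-0.121) = 0.292024.
  denominator = (1)^2 + (0.233)^2 + (0.527)^2 + (-0.121)^2 = 1.346659.
  rho(1) = 0.292024 / 1.346659 = 0.2169.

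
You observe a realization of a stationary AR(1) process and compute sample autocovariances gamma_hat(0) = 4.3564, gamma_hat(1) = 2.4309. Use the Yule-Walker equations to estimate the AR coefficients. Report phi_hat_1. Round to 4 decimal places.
\hat\phi_{1} = 0.5580

The Yule-Walker equations for an AR(p) process read, in matrix form,
  Gamma_p phi = r_p,   with   (Gamma_p)_{ij} = gamma(|i - j|),
                       (r_p)_i = gamma(i),   i,j = 1..p.
Substitute the sample gammas (Toeplitz matrix and right-hand side of size 1):
  Gamma_p = [[4.3564]]
  r_p     = [2.4309]
With p = 1 this is the single equation gamma(0) phi_1 = gamma(1):
  phi_hat_1 = gamma(1) / gamma(0) = 2.4309 / 4.3564 = 0.5580.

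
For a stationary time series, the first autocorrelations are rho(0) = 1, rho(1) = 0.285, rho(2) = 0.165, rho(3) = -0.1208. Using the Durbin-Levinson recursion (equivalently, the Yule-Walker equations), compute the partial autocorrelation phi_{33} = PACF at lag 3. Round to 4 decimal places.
\phi_{33} = -0.2080

The PACF at lag k is phi_{kk}, the last component of the solution
to the Yule-Walker system G_k phi = r_k where
  (G_k)_{ij} = rho(|i - j|), (r_k)_i = rho(i), i,j = 1..k.
Equivalently, Durbin-Levinson gives phi_{kk} iteratively:
  phi_{11} = rho(1)
  phi_{kk} = [rho(k) - sum_{j=1..k-1} phi_{k-1,j} rho(k-j)]
            / [1 - sum_{j=1..k-1} phi_{k-1,j} rho(j)],
  phi_{k,j} = phi_{k-1,j} - phi_{kk} phi_{k-1,k-j},  j = 1..k-1.
Step k = 1:
  phi_11 = rho(1) = 0.285.
Step k = 2:
  phi_22 = [rho(2) - phi_11 rho(1)] / [1 - phi_11 rho(1)] = [0.165 - (0.285)(0.285)] / [1 - (0.285)(0.285)]
         = 0.083775 / 0.918775 = 0.091181.
  Update: phi_21 = phi_11 - phi_22 phi_11 = 0.285 - (0.091181)(0.285) = 0.259013.
Step k = 3:
  phi_33 = [rho(3) - phi_21 rho(2) - phi_22 rho(1)] / [1 - phi_21 rho(1) - phi_22 rho(2)]
    numerator   = -0.1208 - (0.259013)(0.165) - (0.091181)(0.285) = -0.18952384
    denominator = 1 - (0.259013)(0.285) - (0.091181)(0.165) = 0.9111363
  phi_33 = -0.18952384 / 0.9111363 = -0.208.
Therefore phi_{33} = -0.2080.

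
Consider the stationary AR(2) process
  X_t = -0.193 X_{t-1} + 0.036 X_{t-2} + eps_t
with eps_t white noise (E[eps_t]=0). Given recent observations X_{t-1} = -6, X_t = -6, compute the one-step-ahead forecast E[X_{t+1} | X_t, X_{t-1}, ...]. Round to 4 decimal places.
E[X_{t+1} \mid \mathcal F_t] = 0.9420

For an AR(p) model X_t = c + sum_i phi_i X_{t-i} + eps_t, the
one-step-ahead conditional mean is
  E[X_{t+1} | X_t, ...] = c + sum_i phi_i X_{t+1-i}.
Substitute known values:
  E[X_{t+1} | ...] = (-0.193) * (-6) + (0.036) * (-6)
                   = 0.9420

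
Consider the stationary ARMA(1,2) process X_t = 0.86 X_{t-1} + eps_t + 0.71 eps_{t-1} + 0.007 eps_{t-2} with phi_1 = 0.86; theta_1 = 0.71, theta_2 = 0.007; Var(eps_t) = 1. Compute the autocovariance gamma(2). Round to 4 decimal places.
\gamma(2) = 8.4214

Multiply the model equation by X_{t-k} and take expectations. With theta_0 = psi_0 = 1 and psi_j the MA(infinity) weights, this gives
  gamma(k) - sum_i phi_i gamma(k-i) = c_k,
  c_k = sigma^2 * sum_{j=k..q} theta_j psi_{j-k}   (c_k = 0 for k > q),
using gamma(-m) = gamma(m).
psi-weights needed (psi_j = theta_j + sum_i phi_i psi_{j-i}):
  psi_1 = theta_1 + phi_1 = 0.71 + (0.86) = 1.57
  psi_2 = theta_2 + phi_1 psi_1 = 0.007 + (0.86)(1.57) = 1.3572
Right-hand sides:
  c_0 = sigma^2 (1 + theta_1 psi_1 + theta_2 psi_2) = 1 * (1 + (0.71)(1.57) + (0.007)(1.3572)) = 1 * 2.1242 = 2.1242
  c_1 = sigma^2 (theta_1 + theta_2 psi_1) = 1 * (0.71 + (0.007)(1.57)) = 0.72099
  c_2 = sigma^2 theta_2 = 1 * (0.007) = 0.007
Equations for k = 0 and k = 1 (AR order 1):
  gamma(0) = phi_1 gamma(1) + c_0
  gamma(1) = phi_1 gamma(0) + c_1
Substituting the second into the first: gamma(0) (1 - phi_1^2) = c_0 + phi_1 c_1, so
  gamma(0) = (c_0 + phi_1 c_1) / (1 - phi_1^2) = (2.1242 + (0.86)(0.72099)) / (1 - (0.86)^2) = 2.744252 / 0.2604 = 10.538601.
  gamma(1) = phi_1 gamma(0) + c_1 = (0.86)(10.538601) + (0.72099) = 9.784187.
For k = 2: gamma(2) = phi_1 gamma(1) + c_2
  = (0.86)(9.784187) + (0.007) = 8.421401.
Therefore gamma(2) = 8.4214 (to 4 decimal places).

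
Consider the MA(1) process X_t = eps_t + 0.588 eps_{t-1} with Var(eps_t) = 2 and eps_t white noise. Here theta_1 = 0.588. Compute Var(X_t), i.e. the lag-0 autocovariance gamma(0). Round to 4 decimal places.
\gamma(0) = 2.6915

For an MA(q) process X_t = eps_t + sum_i theta_i eps_{t-i} with
Var(eps_t) = sigma^2, the variance is
  gamma(0) = sigma^2 * (1 + sum_i theta_i^2).
  sum_i theta_i^2 = (0.588)^2 = 0.345744.
  gamma(0) = 2 * (1 + 0.345744) = 2 * 1.345744 = 2.691488, which rounds to 2.6915.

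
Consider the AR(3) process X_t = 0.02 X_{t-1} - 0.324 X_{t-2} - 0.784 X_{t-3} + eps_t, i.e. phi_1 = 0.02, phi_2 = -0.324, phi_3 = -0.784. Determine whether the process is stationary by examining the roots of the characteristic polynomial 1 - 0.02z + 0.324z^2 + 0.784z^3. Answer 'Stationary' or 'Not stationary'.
\text{Stationary}

The AR(p) characteristic polynomial is P(z) = 1 - 0.02z + 0.324z^2 + 0.784z^3.
Stationarity requires all roots to lie outside the unit circle, i.e. |z| > 1 for every root.
Degree 3: look for a simple real root z0 first, then factor out (1 - z/z0) and solve the remaining quadratic.
Testing z0 = -1.25: P(-1.25) = 1 + (-0.02)(-1.25) + (0.324)(-1.25)^2 + (0.784)(-1.25)^3
  = 1 + (0.025) + (0.50625) + (-1.53125) = 0.  So z_0 = -1.25 is a root, |z_0| = 1.25.
Divide out the factor (1 + 0.8 z) = (1 - z/z0) (since 1/z0 = -0.8):
  P(z) = (1 + 0.8 z)(1 + (-0.82) z + (0.98) z^2)
  [check: z-coef -0.82 - (-0.8) = -0.02; z^2-coef 0.98 - (-0.8)(-0.82) = 0.324; z^3-coef -(-0.8)(0.98) = 0.784.]
Remaining roots from the quadratic factor 1 + (-0.82) z + (0.98) z^2:
  Set 1 + (-0.82) z + (0.98) z^2 = 0, i.e. a z^2 + b z + c = 0 with a = 0.98, b = -0.82, c = 1.
  Discriminant D = b^2 - 4ac = (-0.82)^2 - 4*(0.98)*1 = 0.6724 - (3.92) = -3.2476.
  D < 0, so the roots are the complex-conjugate pair z = (-b +/- i sqrt(-D)) / (2a) = 0.4184 +/- 0.9194i.
  For a conjugate pair |z|^2 = z * conj(z) = (product of roots) = c/a = 1/(0.98) = 1.020408, so |z| = sqrt(1.020408) = 1.0102 for both roots.
Moduli of all roots: 1.2500, 1.0102, 1.0102.
All moduli strictly greater than 1? Yes.
Verdict: Stationary.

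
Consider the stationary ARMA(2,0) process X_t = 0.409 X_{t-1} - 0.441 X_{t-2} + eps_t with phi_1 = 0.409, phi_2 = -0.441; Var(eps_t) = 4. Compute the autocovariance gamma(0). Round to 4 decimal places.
\gamma(0) = 5.4008

Multiply the model equation by X_{t-k} and take expectations. With theta_0 = psi_0 = 1 and psi_j the MA(infinity) weights, this gives
  gamma(k) - sum_i phi_i gamma(k-i) = c_k,
  c_k = sigma^2 * sum_{j=k..q} theta_j psi_{j-k}   (c_k = 0 for k > q),
using gamma(-m) = gamma(m).
Pure AR (q = 0): c_0 = sigma^2 = 4, c_k = 0 for k >= 1.
Equations for k = 0, 1, 2 (AR order 2, c_2 = 0):
  (E0) gamma(0) = phi_1 gamma(1) + phi_2 gamma(2) + c_0
  (E1) gamma(1) = phi_1 gamma(0) + phi_2 gamma(1) + c_1
  (E2) gamma(2) = phi_1 gamma(1) + phi_2 gamma(0)
From (E1): gamma(1) = A gamma(0) + B with
  A = phi_1 / (1 - phi_2) = 0.409 / 1.441 = 0.283831,   B = c_1 / (1 - phi_2) = 0 / 1.441 = 0.
Insert (E2) into (E0): gamma(0) (1 - phi_2^2) = phi_1 (1 + phi_2) gamma(1) + c_0.
  phi_1 (1 + phi_2) = (0.409)(0.559) = 0.228631,   1 - phi_2^2 = 0.805519.
Replace gamma(1) by A gamma(0) + B and collect gamma(0):
  gamma(0) [0.805519 - (0.228631)(0.283831)] = c_0 = 4
  gamma(0) * 0.740627 = 4
  gamma(0) = 4 / 0.740627 = 5.400833.
Therefore gamma(0) = 5.4008 (to 4 decimal places).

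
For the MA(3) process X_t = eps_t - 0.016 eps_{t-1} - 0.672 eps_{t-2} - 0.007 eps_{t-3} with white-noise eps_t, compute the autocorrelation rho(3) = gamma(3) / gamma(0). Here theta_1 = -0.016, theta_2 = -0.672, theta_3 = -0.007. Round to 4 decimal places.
\rho(3) = -0.0048

For an MA(q) process with theta_0 = 1, the autocovariance is
  gamma(k) = sigma^2 * sum_{i=0..q-k} theta_i * theta_{i+k},
and rho(k) = gamma(k) / gamma(0). Sigma^2 cancels.
  numerator   = (1)*(-0.007) = -0.007.
  denominator = (1)^2 + (-0.016)^2 + (-0.672)^2 + (-0.007)^2 = 1.451889.
  rho(3) = -0.007 / 1.451889 = -0.0048.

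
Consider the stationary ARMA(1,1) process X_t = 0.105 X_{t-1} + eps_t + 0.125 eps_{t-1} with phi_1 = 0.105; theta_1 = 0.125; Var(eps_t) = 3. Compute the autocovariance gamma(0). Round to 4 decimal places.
\gamma(0) = 3.1605

Multiply the model equation by X_{t-k} and take expectations. With theta_0 = psi_0 = 1 and psi_j the MA(infinity) weights, this gives
  gamma(k) - sum_i phi_i gamma(k-i) = c_k,
  c_k = sigma^2 * sum_{j=k..q} theta_j psi_{j-k}   (c_k = 0 for k > q),
using gamma(-m) = gamma(m).
psi-weights needed (psi_j = theta_j + sum_i phi_i psi_{j-i}):
  psi_1 = theta_1 + phi_1 = 0.125 + (0.105) = 0.23
Right-hand sides:
  c_0 = sigma^2 (1 + theta_1 psi_1) = 3 * (1 + (0.125)(0.23)) = 3 * 1.02875 = 3.08625
  c_1 = sigma^2 theta_1 = 3 * (0.125) = 0.375
  c_2 = 0
Equations for k = 0 and k = 1 (AR order 1):
  gamma(0) = phi_1 gamma(1) + c_0
  gamma(1) = phi_1 gamma(0) + c_1
Substituting the second into the first: gamma(0) (1 - phi_1^2) = c_0 + phi_1 c_1, so
  gamma(0) = (c_0 + phi_1 c_1) / (1 - phi_1^2) = (3.08625 + (0.105)(0.375)) / (1 - (0.105)^2) = 3.125625 / 0.988975 = 3.160469.
Therefore gamma(0) = 3.1605 (to 4 decimal places).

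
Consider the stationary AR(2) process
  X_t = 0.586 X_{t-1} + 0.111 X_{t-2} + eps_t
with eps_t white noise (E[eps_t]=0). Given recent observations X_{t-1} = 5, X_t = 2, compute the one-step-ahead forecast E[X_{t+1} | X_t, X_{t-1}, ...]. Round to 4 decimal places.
E[X_{t+1} \mid \mathcal F_t] = 1.7270

For an AR(p) model X_t = c + sum_i phi_i X_{t-i} + eps_t, the
one-step-ahead conditional mean is
  E[X_{t+1} | X_t, ...] = c + sum_i phi_i X_{t+1-i}.
Substitute known values:
  E[X_{t+1} | ...] = (0.586) * (2) + (0.111) * (5)
                   = 1.7270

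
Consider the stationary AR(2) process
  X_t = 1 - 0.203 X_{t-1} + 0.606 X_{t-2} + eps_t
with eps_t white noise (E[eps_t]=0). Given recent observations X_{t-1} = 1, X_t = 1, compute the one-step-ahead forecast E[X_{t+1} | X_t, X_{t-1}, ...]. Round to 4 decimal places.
E[X_{t+1} \mid \mathcal F_t] = 1.4030

For an AR(p) model X_t = c + sum_i phi_i X_{t-i} + eps_t, the
one-step-ahead conditional mean is
  E[X_{t+1} | X_t, ...] = c + sum_i phi_i X_{t+1-i}.
Substitute known values:
  E[X_{t+1} | ...] = 1 + (-0.203) * (1) + (0.606) * (1)
                   = 1.4030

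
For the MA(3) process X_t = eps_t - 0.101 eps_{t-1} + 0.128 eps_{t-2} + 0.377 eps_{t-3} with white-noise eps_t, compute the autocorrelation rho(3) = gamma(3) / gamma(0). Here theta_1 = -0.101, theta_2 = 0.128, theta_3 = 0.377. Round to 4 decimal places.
\rho(3) = 0.3226

For an MA(q) process with theta_0 = 1, the autocovariance is
  gamma(k) = sigma^2 * sum_{i=0..q-k} theta_i * theta_{i+k},
and rho(k) = gamma(k) / gamma(0). Sigma^2 cancels.
  numerator   = (1)*(0.377) = 0.377.
  denominator = (1)^2 + (-0.101)^2 + (0.128)^2 + (0.377)^2 = 1.168714.
  rho(3) = 0.377 / 1.168714 = 0.3226.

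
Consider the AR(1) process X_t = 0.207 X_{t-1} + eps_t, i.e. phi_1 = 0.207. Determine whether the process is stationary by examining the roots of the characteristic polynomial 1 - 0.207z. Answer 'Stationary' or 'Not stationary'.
\text{Stationary}

The AR(p) characteristic polynomial is P(z) = 1 - 0.207z.
Stationarity requires all roots to lie outside the unit circle, i.e. |z| > 1 for every root.
This is linear in z: 1 + (-0.207) z = 0  =>  z = -1/(-0.207) = 4.830918,  |z| = 4.830918.
Moduli of all roots: 4.8309.
All moduli strictly greater than 1? Yes.
Verdict: Stationary.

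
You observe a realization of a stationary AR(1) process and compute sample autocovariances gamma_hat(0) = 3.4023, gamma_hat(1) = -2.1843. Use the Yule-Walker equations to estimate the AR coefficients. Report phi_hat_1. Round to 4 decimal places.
\hat\phi_{1} = -0.6420

The Yule-Walker equations for an AR(p) process read, in matrix form,
  Gamma_p phi = r_p,   with   (Gamma_p)_{ij} = gamma(|i - j|),
                       (r_p)_i = gamma(i),   i,j = 1..p.
Substitute the sample gammas (Toeplitz matrix and right-hand side of size 1):
  Gamma_p = [[3.4023]]
  r_p     = [-2.1843]
With p = 1 this is the single equation gamma(0) phi_1 = gamma(1):
  phi_hat_1 = gamma(1) / gamma(0) = -2.1843 / 3.4023 = -0.6420.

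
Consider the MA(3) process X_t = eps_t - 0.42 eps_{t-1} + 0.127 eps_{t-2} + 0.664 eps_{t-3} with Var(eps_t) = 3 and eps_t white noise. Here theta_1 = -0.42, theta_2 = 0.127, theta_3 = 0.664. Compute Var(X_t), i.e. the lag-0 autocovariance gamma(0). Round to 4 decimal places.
\gamma(0) = 4.9003

For an MA(q) process X_t = eps_t + sum_i theta_i eps_{t-i} with
Var(eps_t) = sigma^2, the variance is
  gamma(0) = sigma^2 * (1 + sum_i theta_i^2).
  sum_i theta_i^2 = (-0.42)^2 + (0.127)^2 + (0.664)^2 = 0.1764 + 0.016129 + 0.440896 = 0.633425.
  gamma(0) = 3 * (1 + 0.633425) = 3 * 1.633425 = 4.900275, which rounds to 4.9003.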